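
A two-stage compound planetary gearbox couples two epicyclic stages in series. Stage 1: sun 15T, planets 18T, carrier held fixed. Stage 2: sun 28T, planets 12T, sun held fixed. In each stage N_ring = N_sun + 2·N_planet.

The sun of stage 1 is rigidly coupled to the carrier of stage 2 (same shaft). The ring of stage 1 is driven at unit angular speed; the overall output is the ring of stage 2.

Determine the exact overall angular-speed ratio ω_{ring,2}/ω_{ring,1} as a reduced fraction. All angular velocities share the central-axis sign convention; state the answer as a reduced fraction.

Stage 1: N_ring = 15 + 2·18 = 51
Stage 1: 15(ω_s−ω_c) = −51(ω_r−ω_c),  ω_c=0, ω_r=1
Stage 1: ω_s = 0 − (51/15)(1−0) = -17/5
  ⇒ ω_s¹/ω_r¹ = -17/5
Stage 2: N_ring = 28 + 2·12 = 52
Stage 2: 28(ω_s−ω_c) = −52(ω_r−ω_c),  ω_s=0, ω_c=1
Stage 2: ω_r = 1 − (28/52)(0−1) = 20/13
  ⇒ ω_r²/ω_c² = 20/13
Coupling ω_c² = ω_s¹ ⇒ overall = -17/5 × 20/13 = -68/13

-68/13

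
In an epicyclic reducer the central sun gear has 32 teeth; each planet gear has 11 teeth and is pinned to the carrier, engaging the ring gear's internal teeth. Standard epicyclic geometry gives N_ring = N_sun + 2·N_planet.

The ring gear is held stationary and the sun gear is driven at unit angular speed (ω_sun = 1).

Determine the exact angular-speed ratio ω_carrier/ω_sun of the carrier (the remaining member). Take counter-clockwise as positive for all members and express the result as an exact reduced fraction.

16/43

N_ring = 32 + 2·11 = 54
32(ω_s−ω_c) = −54(ω_r−ω_c),  ω_r=0, ω_s=1
32(1−ω_c) = −54(0−ω_c)  ⇒  86ω_c = 32  ⇒  ω_c = 16/43
ω_c/ω_s = 16/43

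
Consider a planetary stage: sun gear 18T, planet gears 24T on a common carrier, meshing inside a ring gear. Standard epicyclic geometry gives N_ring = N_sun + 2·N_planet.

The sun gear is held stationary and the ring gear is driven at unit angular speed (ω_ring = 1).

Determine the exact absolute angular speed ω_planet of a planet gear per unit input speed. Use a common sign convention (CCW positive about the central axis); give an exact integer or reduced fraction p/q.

11/8

N_ring = 18 + 2·24 = 66
18(ω_s−ω_c) = −66(ω_r−ω_c),  ω_s=0, ω_r=1
18(0−ω_c) = −66(1−ω_c)  ⇒  84ω_c = 66  ⇒  ω_c = 11/14
sun–planet: 18·(0−11/14) = −24·(ω_p−ω_c)  ⇒  ω_p−ω_c = −(18/24)·(-11/14) = 33/56
ω_p = 11/14 + 33/56 = 11/8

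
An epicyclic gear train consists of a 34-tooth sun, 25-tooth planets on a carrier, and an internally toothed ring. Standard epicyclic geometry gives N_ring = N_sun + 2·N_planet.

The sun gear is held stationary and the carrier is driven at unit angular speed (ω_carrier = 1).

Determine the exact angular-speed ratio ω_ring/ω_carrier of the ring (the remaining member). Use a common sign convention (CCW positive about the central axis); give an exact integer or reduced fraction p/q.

59/42

N_ring = 34 + 2·25 = 84
34(ω_s−ω_c) = −84(ω_r−ω_c),  ω_s=0, ω_c=1
ω_r = 1 − (34/84)(0−1) = 59/42
ω_r/ω_c = 59/42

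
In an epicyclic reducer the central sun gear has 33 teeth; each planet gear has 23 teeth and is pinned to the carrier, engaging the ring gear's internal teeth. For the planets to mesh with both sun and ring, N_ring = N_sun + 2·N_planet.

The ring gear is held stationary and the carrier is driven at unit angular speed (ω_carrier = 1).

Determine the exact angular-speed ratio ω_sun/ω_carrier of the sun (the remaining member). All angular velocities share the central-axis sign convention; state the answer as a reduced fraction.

N_ring = 33 + 2·23 = 79
33(ω_s−ω_c) = −79(ω_r−ω_c),  ω_r=0, ω_c=1
ω_s = 1 − (79/33)(0−1) = 112/33
ω_s/ω_c = 112/33

112/33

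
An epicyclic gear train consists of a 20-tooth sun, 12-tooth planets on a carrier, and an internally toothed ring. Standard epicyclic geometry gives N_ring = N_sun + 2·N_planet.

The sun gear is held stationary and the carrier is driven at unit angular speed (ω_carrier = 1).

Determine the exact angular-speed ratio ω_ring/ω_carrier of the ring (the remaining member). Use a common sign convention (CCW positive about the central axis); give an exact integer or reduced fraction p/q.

N_ring = 20 + 2·12 = 44
20(ω_s−ω_c) = −44(ω_r−ω_c),  ω_s=0, ω_c=1
ω_r = 1 − (20/44)(0−1) = 16/11
ω_r/ω_c = 16/11

16/11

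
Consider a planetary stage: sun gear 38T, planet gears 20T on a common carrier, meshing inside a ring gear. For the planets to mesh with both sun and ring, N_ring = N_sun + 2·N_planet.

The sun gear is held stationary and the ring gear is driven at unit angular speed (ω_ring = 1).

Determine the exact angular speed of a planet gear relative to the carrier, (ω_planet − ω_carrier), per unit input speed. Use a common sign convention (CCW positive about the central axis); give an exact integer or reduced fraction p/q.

741/580

N_ring = 38 + 2·20 = 78
38(ω_s−ω_c) = −78(ω_r−ω_c),  ω_s=0, ω_r=1
38(0−ω_c) = −78(1−ω_c)  ⇒  116ω_c = 78  ⇒  ω_c = 39/58
sun–planet: 38·(0−39/58) = −20·(ω_p−ω_c)  ⇒  ω_p−ω_c = −(38/20)·(-39/58) = 741/580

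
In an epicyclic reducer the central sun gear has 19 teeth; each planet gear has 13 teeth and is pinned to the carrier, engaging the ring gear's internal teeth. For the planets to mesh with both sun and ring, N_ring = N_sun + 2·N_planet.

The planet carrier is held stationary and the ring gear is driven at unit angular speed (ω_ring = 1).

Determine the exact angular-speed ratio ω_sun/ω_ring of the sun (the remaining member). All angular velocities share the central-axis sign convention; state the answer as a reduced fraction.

N_ring = 19 + 2·13 = 45
19(ω_s−ω_c) = −45(ω_r−ω_c),  ω_c=0, ω_r=1
ω_s = 0 − (45/19)(1−0) = -45/19
ω_s/ω_r = -45/19

-45/19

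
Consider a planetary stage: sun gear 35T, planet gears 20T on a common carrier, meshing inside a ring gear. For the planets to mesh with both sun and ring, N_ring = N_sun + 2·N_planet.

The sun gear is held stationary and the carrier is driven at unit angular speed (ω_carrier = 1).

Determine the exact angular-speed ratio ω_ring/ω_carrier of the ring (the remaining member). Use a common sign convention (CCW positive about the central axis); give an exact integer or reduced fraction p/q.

22/15

N_ring = 35 + 2·20 = 75
35(ω_s−ω_c) = −75(ω_r−ω_c),  ω_s=0, ω_c=1
ω_r = 1 − (35/75)(0−1) = 22/15
ω_r/ω_c = 22/15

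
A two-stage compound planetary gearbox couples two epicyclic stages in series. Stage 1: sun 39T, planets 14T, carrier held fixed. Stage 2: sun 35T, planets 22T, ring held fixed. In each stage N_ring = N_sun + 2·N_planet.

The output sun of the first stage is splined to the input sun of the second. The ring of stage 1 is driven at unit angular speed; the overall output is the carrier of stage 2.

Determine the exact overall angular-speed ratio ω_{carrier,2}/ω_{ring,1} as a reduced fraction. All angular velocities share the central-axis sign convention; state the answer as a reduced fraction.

Stage 1: N_ring = 39 + 2·14 = 67
Stage 1: 39(ω_s−ω_c) = −67(ω_r−ω_c),  ω_c=0, ω_r=1
Stage 1: ω_s = 0 − (67/39)(1−0) = -67/39
  ⇒ ω_s¹/ω_r¹ = -67/39
Stage 2: N_ring = 35 + 2·22 = 79
Stage 2: 35(ω_s−ω_c) = −79(ω_r−ω_c),  ω_r=0, ω_s=1
Stage 2: 35(1−ω_c) = −79(0−ω_c)  ⇒  114ω_c = 35  ⇒  ω_c = 35/114
  ⇒ ω_c²/ω_s² = 35/114
Coupling ω_s² = ω_s¹ ⇒ overall = -67/39 × 35/114 = -2345/4446

-2345/4446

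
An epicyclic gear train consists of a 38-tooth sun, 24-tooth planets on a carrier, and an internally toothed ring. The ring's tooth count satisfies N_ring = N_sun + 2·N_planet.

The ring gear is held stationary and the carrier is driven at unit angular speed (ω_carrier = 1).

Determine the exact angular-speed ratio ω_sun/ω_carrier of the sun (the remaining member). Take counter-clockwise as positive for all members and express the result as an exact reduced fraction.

62/19

N_ring = 38 + 2·24 = 86
38(ω_s−ω_c) = −86(ω_r−ω_c),  ω_r=0, ω_c=1
ω_s = 1 − (86/38)(0−1) = 62/19
ω_s/ω_c = 62/19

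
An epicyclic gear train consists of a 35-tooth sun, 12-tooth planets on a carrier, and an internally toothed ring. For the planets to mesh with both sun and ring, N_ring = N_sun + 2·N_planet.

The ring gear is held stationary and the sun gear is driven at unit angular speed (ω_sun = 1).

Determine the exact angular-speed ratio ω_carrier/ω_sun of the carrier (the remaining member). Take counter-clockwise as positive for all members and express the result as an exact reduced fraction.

35/94

N_ring = 35 + 2·12 = 59
35(ω_s−ω_c) = −59(ω_r−ω_c),  ω_r=0, ω_s=1
35(1−ω_c) = −59(0−ω_c)  ⇒  94ω_c = 35  ⇒  ω_c = 35/94
ω_c/ω_s = 35/94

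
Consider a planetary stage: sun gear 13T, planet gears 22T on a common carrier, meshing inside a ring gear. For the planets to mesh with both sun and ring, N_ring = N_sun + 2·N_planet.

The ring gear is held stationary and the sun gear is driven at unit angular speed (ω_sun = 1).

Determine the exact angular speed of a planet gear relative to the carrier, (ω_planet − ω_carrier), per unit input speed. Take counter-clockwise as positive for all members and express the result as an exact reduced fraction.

-741/1540

N_ring = 13 + 2·22 = 57
13(ω_s−ω_c) = −57(ω_r−ω_c),  ω_r=0, ω_s=1
13(1−ω_c) = −57(0−ω_c)  ⇒  70ω_c = 13  ⇒  ω_c = 13/70
sun–planet: 13·(1−13/70) = −22·(ω_p−ω_c)  ⇒  ω_p−ω_c = −(13/22)·(57/70) = -741/1540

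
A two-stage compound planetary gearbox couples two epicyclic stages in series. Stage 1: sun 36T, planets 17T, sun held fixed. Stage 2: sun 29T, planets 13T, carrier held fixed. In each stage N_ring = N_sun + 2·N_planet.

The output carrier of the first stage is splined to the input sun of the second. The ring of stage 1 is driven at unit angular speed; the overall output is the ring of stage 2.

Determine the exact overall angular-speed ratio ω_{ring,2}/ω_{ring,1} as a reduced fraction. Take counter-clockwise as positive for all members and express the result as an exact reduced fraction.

Stage 1: N_ring = 36 + 2·17 = 70
Stage 1: 36(ω_s−ω_c) = −70(ω_r−ω_c),  ω_s=0, ω_r=1
Stage 1: 36(0−ω_c) = −70(1−ω_c)  ⇒  106ω_c = 70  ⇒  ω_c = 35/53
  ⇒ ω_c¹/ω_r¹ = 35/53
Stage 2: N_ring = 29 + 2·13 = 55
Stage 2: 29(ω_s−ω_c) = −55(ω_r−ω_c),  ω_c=0, ω_s=1
Stage 2: ω_r = 0 − (29/55)(1−0) = -29/55
  ⇒ ω_r²/ω_s² = -29/55
Coupling ω_s² = ω_c¹ ⇒ overall = 35/53 × -29/55 = -203/583

-203/583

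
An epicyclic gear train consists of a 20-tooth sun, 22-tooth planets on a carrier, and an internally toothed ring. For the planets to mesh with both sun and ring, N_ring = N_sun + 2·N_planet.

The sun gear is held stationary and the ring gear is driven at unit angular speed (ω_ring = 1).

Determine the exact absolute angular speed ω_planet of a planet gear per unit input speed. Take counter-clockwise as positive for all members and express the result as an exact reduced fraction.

16/11

N_ring = 20 + 2·22 = 64
20(ω_s−ω_c) = −64(ω_r−ω_c),  ω_s=0, ω_r=1
20(0−ω_c) = −64(1−ω_c)  ⇒  84ω_c = 64  ⇒  ω_c = 16/21
sun–planet: 20·(0−16/21) = −22·(ω_p−ω_c)  ⇒  ω_p−ω_c = −(20/22)·(-16/21) = 160/231
ω_p = 16/21 + 160/231 = 16/11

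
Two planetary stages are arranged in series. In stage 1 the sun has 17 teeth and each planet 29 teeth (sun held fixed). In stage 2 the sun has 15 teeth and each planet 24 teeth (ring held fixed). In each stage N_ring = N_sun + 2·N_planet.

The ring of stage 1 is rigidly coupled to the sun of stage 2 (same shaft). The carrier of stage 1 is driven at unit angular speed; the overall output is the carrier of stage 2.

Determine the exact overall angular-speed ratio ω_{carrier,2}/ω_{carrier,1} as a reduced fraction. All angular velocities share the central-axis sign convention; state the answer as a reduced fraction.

46/195

Stage 1: N_ring = 17 + 2·29 = 75
Stage 1: 17(ω_s−ω_c) = −75(ω_r−ω_c),  ω_s=0, ω_c=1
Stage 1: ω_r = 1 − (17/75)(0−1) = 92/75
  ⇒ ω_r¹/ω_c¹ = 92/75
Stage 2: N_ring = 15 + 2·24 = 63
Stage 2: 15(ω_s−ω_c) = −63(ω_r−ω_c),  ω_r=0, ω_s=1
Stage 2: 15(1−ω_c) = −63(0−ω_c)  ⇒  78ω_c = 15  ⇒  ω_c = 5/26
  ⇒ ω_c²/ω_s² = 5/26
Coupling ω_s² = ω_r¹ ⇒ overall = 92/75 × 5/26 = 46/195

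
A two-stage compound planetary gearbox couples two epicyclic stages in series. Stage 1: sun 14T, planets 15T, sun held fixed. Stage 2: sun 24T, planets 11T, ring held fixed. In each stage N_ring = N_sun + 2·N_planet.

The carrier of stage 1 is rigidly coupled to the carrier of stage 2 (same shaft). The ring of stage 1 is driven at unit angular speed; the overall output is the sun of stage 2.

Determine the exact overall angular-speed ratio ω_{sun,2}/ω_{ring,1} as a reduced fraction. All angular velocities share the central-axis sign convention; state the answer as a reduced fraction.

Stage 1: N_ring = 14 + 2·15 = 44
Stage 1: 14(ω_s−ω_c) = −44(ω_r−ω_c),  ω_s=0, ω_r=1
Stage 1: 14(0−ω_c) = −44(1−ω_c)  ⇒  58ω_c = 44  ⇒  ω_c = 22/29
  ⇒ ω_c¹/ω_r¹ = 22/29
Stage 2: N_ring = 24 + 2·11 = 46
Stage 2: 24(ω_s−ω_c) = −46(ω_r−ω_c),  ω_r=0, ω_c=1
Stage 2: ω_s = 1 − (46/24)(0−1) = 35/12
  ⇒ ω_s²/ω_c² = 35/12
Coupling ω_c² = ω_c¹ ⇒ overall = 22/29 × 35/12 = 385/174

385/174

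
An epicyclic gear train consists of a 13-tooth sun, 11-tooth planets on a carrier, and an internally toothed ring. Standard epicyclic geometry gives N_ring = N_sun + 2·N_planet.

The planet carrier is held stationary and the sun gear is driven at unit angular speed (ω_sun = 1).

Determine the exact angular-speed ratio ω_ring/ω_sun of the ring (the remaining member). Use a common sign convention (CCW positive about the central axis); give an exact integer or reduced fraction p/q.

-13/35

N_ring = 13 + 2·11 = 35
13(ω_s−ω_c) = −35(ω_r−ω_c),  ω_c=0, ω_s=1
ω_r = 0 − (13/35)(1−0) = -13/35
ω_r/ω_s = -13/35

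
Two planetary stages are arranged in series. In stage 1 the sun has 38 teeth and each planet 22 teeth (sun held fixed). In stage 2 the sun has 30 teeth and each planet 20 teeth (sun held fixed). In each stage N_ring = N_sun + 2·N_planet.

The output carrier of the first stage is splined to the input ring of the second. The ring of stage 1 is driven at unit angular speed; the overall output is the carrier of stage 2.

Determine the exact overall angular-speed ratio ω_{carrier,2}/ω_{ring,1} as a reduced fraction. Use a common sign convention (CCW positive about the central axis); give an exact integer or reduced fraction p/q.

Stage 1: N_ring = 38 + 2·22 = 82
Stage 1: 38(ω_s−ω_c) = −82(ω_r−ω_c),  ω_s=0, ω_r=1
Stage 1: 38(0−ω_c) = −82(1−ω_c)  ⇒  120ω_c = 82  ⇒  ω_c = 41/60
  ⇒ ω_c¹/ω_r¹ = 41/60
Stage 2: N_ring = 30 + 2·20 = 70
Stage 2: 30(ω_s−ω_c) = −70(ω_r−ω_c),  ω_s=0, ω_r=1
Stage 2: 30(0−ω_c) = −70(1−ω_c)  ⇒  100ω_c = 70  ⇒  ω_c = 7/10
  ⇒ ω_c²/ω_r² = 7/10
Coupling ω_r² = ω_c¹ ⇒ overall = 41/60 × 7/10 = 287/600

287/600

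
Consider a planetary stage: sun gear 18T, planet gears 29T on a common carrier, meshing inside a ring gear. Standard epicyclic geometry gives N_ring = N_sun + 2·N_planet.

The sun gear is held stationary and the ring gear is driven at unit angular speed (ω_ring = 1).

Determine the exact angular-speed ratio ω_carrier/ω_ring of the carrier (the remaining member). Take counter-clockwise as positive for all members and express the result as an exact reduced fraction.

38/47

N_ring = 18 + 2·29 = 76
18(ω_s−ω_c) = −76(ω_r−ω_c),  ω_s=0, ω_r=1
18(0−ω_c) = −76(1−ω_c)  ⇒  94ω_c = 76  ⇒  ω_c = 38/47
ω_c/ω_r = 38/47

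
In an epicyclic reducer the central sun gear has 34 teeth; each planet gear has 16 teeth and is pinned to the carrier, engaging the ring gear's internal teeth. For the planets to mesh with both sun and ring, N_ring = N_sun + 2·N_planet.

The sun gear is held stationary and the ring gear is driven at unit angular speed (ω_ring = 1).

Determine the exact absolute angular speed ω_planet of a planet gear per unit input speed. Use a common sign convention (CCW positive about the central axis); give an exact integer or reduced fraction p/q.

N_ring = 34 + 2·16 = 66
34(ω_s−ω_c) = −66(ω_r−ω_c),  ω_s=0, ω_r=1
34(0−ω_c) = −66(1−ω_c)  ⇒  100ω_c = 66  ⇒  ω_c = 33/50
sun–planet: 34·(0−33/50) = −16·(ω_p−ω_c)  ⇒  ω_p−ω_c = −(34/16)·(-33/50) = 561/400
ω_p = 33/50 + 561/400 = 33/16

33/16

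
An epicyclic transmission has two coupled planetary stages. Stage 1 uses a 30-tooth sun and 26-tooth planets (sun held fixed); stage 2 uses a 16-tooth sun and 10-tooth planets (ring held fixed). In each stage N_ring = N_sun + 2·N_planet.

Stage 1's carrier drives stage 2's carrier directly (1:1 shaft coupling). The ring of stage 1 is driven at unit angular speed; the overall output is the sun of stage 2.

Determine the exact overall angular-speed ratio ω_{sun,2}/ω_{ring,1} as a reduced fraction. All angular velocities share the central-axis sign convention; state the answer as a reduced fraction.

Stage 1: N_ring = 30 + 2·26 = 82
Stage 1: 30(ω_s−ω_c) = −82(ω_r−ω_c),  ω_s=0, ω_r=1
Stage 1: 30(0−ω_c) = −82(1−ω_c)  ⇒  112ω_c = 82  ⇒  ω_c = 41/56
  ⇒ ω_c¹/ω_r¹ = 41/56
Stage 2: N_ring = 16 + 2·10 = 36
Stage 2: 16(ω_s−ω_c) = −36(ω_r−ω_c),  ω_r=0, ω_c=1
Stage 2: ω_s = 1 − (36/16)(0−1) = 13/4
  ⇒ ω_s²/ω_c² = 13/4
Coupling ω_c² = ω_c¹ ⇒ overall = 41/56 × 13/4 = 533/224

533/224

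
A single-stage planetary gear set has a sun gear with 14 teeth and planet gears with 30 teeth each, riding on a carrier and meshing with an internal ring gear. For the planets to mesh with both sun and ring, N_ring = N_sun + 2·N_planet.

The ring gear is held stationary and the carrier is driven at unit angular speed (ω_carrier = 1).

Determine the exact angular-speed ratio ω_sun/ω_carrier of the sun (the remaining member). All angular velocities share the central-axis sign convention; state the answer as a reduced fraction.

N_ring = 14 + 2·30 = 74
14(ω_s−ω_c) = −74(ω_r−ω_c),  ω_r=0, ω_c=1
ω_s = 1 − (74/14)(0−1) = 44/7
ω_s/ω_c = 44/7

44/7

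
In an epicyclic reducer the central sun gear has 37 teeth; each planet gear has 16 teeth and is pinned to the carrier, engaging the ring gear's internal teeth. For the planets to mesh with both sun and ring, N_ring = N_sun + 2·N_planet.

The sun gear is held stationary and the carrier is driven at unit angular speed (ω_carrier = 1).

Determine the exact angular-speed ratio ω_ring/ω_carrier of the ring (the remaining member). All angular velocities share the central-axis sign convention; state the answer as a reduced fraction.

106/69

N_ring = 37 + 2·16 = 69
37(ω_s−ω_c) = −69(ω_r−ω_c),  ω_s=0, ω_c=1
ω_r = 1 − (37/69)(0−1) = 106/69
ω_r/ω_c = 106/69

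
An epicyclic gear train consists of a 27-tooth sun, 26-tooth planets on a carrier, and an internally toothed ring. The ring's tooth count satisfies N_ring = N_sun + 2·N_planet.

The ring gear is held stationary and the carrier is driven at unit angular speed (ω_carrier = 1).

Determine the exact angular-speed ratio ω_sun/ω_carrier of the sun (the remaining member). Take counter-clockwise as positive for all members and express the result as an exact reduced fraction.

N_ring = 27 + 2·26 = 79
27(ω_s−ω_c) = −79(ω_r−ω_c),  ω_r=0, ω_c=1
ω_s = 1 − (79/27)(0−1) = 106/27
ω_s/ω_c = 106/27

106/27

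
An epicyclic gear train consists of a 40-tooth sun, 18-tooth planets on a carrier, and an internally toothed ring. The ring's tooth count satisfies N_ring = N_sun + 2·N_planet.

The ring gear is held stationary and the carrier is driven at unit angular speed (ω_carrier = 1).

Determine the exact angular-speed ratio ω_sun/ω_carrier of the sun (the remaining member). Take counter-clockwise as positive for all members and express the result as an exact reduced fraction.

N_ring = 40 + 2·18 = 76
40(ω_s−ω_c) = −76(ω_r−ω_c),  ω_r=0, ω_c=1
ω_s = 1 − (76/40)(0−1) = 29/10
ω_s/ω_c = 29/10

29/10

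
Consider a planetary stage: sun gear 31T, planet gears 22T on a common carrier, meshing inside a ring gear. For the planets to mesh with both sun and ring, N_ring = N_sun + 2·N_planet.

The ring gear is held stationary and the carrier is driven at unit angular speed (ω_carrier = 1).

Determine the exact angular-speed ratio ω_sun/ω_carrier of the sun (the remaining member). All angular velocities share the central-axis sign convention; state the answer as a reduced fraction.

106/31

N_ring = 31 + 2·22 = 75
31(ω_s−ω_c) = −75(ω_r−ω_c),  ω_r=0, ω_c=1
ω_s = 1 − (75/31)(0−1) = 106/31
ω_s/ω_c = 106/31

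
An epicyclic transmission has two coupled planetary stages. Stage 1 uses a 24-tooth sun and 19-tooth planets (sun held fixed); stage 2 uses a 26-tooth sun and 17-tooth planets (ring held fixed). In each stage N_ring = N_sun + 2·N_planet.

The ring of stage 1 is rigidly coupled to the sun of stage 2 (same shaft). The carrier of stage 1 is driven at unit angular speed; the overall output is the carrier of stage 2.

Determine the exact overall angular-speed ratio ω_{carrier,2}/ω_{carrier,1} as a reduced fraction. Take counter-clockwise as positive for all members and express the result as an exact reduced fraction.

13/31

Stage 1: N_ring = 24 + 2·19 = 62
Stage 1: 24(ω_s−ω_c) = −62(ω_r−ω_c),  ω_s=0, ω_c=1
Stage 1: ω_r = 1 − (24/62)(0−1) = 43/31
  ⇒ ω_r¹/ω_c¹ = 43/31
Stage 2: N_ring = 26 + 2·17 = 60
Stage 2: 26(ω_s−ω_c) = −60(ω_r−ω_c),  ω_r=0, ω_s=1
Stage 2: 26(1−ω_c) = −60(0−ω_c)  ⇒  86ω_c = 26  ⇒  ω_c = 13/43
  ⇒ ω_c²/ω_s² = 13/43
Coupling ω_s² = ω_r¹ ⇒ overall = 43/31 × 13/43 = 13/31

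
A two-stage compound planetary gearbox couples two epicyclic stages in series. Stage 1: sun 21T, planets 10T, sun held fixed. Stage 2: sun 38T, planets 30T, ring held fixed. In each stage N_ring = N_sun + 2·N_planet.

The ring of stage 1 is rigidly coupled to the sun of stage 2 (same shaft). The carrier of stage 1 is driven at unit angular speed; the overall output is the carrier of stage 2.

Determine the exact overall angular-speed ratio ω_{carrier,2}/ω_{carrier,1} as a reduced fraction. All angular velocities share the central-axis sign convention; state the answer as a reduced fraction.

Stage 1: N_ring = 21 + 2·10 = 41
Stage 1: 21(ω_s−ω_c) = −41(ω_r−ω_c),  ω_s=0, ω_c=1
Stage 1: ω_r = 1 − (21/41)(0−1) = 62/41
  ⇒ ω_r¹/ω_c¹ = 62/41
Stage 2: N_ring = 38 + 2·30 = 98
Stage 2: 38(ω_s−ω_c) = −98(ω_r−ω_c),  ω_r=0, ω_s=1
Stage 2: 38(1−ω_c) = −98(0−ω_c)  ⇒  136ω_c = 38  ⇒  ω_c = 19/68
  ⇒ ω_c²/ω_s² = 19/68
Coupling ω_s² = ω_r¹ ⇒ overall = 62/41 × 19/68 = 589/1394

589/1394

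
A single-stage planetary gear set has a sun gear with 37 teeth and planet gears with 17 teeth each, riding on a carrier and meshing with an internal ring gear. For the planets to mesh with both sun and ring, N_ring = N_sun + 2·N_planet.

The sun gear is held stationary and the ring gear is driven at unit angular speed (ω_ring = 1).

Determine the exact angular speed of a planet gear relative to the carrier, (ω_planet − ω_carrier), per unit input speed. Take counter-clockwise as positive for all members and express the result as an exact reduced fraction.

2627/1836

N_ring = 37 + 2·17 = 71
37(ω_s−ω_c) = −71(ω_r−ω_c),  ω_s=0, ω_r=1
37(0−ω_c) = −71(1−ω_c)  ⇒  108ω_c = 71  ⇒  ω_c = 71/108
sun–planet: 37·(0−71/108) = −17·(ω_p−ω_c)  ⇒  ω_p−ω_c = −(37/17)·(-71/108) = 2627/1836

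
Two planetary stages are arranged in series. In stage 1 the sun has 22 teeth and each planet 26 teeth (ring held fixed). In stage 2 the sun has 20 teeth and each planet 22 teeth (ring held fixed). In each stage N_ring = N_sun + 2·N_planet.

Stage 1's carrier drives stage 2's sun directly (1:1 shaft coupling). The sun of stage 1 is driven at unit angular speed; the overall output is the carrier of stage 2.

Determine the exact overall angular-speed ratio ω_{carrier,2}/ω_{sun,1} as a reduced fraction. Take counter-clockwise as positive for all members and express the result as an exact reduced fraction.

Stage 1: N_ring = 22 + 2·26 = 74
Stage 1: 22(ω_s−ω_c) = −74(ω_r−ω_c),  ω_r=0, ω_s=1
Stage 1: 22(1−ω_c) = −74(0−ω_c)  ⇒  96ω_c = 22  ⇒  ω_c = 11/48
  ⇒ ω_c¹/ω_s¹ = 11/48
Stage 2: N_ring = 20 + 2·22 = 64
Stage 2: 20(ω_s−ω_c) = −64(ω_r−ω_c),  ω_r=0, ω_s=1
Stage 2: 20(1−ω_c) = −64(0−ω_c)  ⇒  84ω_c = 20  ⇒  ω_c = 5/21
  ⇒ ω_c²/ω_s² = 5/21
Coupling ω_s² = ω_c¹ ⇒ overall = 11/48 × 5/21 = 55/1008

55/1008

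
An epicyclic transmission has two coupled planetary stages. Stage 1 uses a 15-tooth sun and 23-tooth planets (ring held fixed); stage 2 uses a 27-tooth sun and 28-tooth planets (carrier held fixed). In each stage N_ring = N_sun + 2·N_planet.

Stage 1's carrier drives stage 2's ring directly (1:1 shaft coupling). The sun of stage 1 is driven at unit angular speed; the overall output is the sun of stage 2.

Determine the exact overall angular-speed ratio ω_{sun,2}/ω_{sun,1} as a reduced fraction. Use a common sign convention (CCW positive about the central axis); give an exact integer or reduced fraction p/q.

Stage 1: N_ring = 15 + 2·23 = 61
Stage 1: 15(ω_s−ω_c) = −61(ω_r−ω_c),  ω_r=0, ω_s=1
Stage 1: 15(1−ω_c) = −61(0−ω_c)  ⇒  76ω_c = 15  ⇒  ω_c = 15/76
  ⇒ ω_c¹/ω_s¹ = 15/76
Stage 2: N_ring = 27 + 2·28 = 83
Stage 2: 27(ω_s−ω_c) = −83(ω_r−ω_c),  ω_c=0, ω_r=1
Stage 2: ω_s = 0 − (83/27)(1−0) = -83/27
  ⇒ ω_s²/ω_r² = -83/27
Coupling ω_r² = ω_c¹ ⇒ overall = 15/76 × -83/27 = -415/684

-415/684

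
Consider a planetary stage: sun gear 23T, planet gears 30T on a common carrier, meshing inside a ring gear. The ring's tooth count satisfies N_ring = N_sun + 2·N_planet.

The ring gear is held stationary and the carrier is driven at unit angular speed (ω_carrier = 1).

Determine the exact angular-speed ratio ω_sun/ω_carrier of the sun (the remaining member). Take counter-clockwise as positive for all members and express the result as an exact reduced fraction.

106/23

N_ring = 23 + 2·30 = 83
23(ω_s−ω_c) = −83(ω_r−ω_c),  ω_r=0, ω_c=1
ω_s = 1 − (83/23)(0−1) = 106/23
ω_s/ω_c = 106/23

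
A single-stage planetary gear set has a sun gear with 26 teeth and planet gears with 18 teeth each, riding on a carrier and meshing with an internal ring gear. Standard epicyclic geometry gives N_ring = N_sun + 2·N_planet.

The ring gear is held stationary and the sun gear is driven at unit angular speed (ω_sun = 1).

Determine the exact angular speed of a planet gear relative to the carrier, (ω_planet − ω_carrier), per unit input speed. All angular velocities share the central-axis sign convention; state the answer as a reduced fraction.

N_ring = 26 + 2·18 = 62
26(ω_s−ω_c) = −62(ω_r−ω_c),  ω_r=0, ω_s=1
26(1−ω_c) = −62(0−ω_c)  ⇒  88ω_c = 26  ⇒  ω_c = 13/44
sun–planet: 26·(1−13/44) = −18·(ω_p−ω_c)  ⇒  ω_p−ω_c = −(26/18)·(31/44) = -403/396

-403/396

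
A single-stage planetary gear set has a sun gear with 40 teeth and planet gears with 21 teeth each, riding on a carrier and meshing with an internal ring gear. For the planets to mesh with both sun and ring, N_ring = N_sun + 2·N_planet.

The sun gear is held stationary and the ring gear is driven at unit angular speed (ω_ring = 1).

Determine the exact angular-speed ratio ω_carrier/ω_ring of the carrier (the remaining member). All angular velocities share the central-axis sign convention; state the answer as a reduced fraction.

41/61

N_ring = 40 + 2·21 = 82
40(ω_s−ω_c) = −82(ω_r−ω_c),  ω_s=0, ω_r=1
40(0−ω_c) = −82(1−ω_c)  ⇒  122ω_c = 82  ⇒  ω_c = 41/61
ω_c/ω_r = 41/61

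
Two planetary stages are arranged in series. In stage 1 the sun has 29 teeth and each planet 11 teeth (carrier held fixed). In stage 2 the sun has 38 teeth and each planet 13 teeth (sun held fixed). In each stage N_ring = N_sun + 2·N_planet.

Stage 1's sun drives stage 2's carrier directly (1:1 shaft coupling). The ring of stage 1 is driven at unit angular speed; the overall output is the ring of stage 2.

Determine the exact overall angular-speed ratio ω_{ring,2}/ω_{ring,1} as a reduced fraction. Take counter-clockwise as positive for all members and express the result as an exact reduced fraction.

Stage 1: N_ring = 29 + 2·11 = 51
Stage 1: 29(ω_s−ω_c) = −51(ω_r−ω_c),  ω_c=0, ω_r=1
Stage 1: ω_s = 0 − (51/29)(1−0) = -51/29
  ⇒ ω_s¹/ω_r¹ = -51/29
Stage 2: N_ring = 38 + 2·13 = 64
Stage 2: 38(ω_s−ω_c) = −64(ω_r−ω_c),  ω_s=0, ω_c=1
Stage 2: ω_r = 1 − (38/64)(0−1) = 51/32
  ⇒ ω_r²/ω_c² = 51/32
Coupling ω_c² = ω_s¹ ⇒ overall = -51/29 × 51/32 = -2601/928

-2601/928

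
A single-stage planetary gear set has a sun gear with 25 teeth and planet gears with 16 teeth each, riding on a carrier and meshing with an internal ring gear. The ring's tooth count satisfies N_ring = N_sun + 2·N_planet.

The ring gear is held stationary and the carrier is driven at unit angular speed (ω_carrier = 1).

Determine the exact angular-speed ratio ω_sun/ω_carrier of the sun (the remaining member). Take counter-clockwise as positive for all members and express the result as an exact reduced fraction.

82/25

N_ring = 25 + 2·16 = 57
25(ω_s−ω_c) = −57(ω_r−ω_c),  ω_r=0, ω_c=1
ω_s = 1 − (57/25)(0−1) = 82/25
ω_s/ω_c = 82/25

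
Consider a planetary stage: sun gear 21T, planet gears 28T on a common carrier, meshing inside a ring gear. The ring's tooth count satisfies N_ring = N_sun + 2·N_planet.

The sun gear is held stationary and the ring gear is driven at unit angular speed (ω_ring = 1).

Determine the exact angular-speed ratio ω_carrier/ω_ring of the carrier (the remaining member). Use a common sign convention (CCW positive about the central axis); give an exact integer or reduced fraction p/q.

N_ring = 21 + 2·28 = 77
21(ω_s−ω_c) = −77(ω_r−ω_c),  ω_s=0, ω_r=1
21(0−ω_c) = −77(1−ω_c)  ⇒  98ω_c = 77  ⇒  ω_c = 11/14
ω_c/ω_r = 11/14

11/14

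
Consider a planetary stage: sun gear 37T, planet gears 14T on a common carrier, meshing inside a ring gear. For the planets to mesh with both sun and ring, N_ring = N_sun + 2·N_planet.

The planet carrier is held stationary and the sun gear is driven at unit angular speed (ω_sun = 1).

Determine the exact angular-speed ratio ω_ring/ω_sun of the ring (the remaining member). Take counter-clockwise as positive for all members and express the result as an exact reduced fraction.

N_ring = 37 + 2·14 = 65
37(ω_s−ω_c) = −65(ω_r−ω_c),  ω_c=0, ω_s=1
ω_r = 0 − (37/65)(1−0) = -37/65
ω_r/ω_s = -37/65

-37/65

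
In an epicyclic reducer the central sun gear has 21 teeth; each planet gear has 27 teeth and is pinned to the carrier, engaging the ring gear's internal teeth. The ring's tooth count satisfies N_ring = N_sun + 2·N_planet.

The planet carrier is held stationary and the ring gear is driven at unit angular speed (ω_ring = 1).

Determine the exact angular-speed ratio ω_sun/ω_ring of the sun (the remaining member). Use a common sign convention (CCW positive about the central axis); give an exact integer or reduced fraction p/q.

-25/7

N_ring = 21 + 2·27 = 75
21(ω_s−ω_c) = −75(ω_r−ω_c),  ω_c=0, ω_r=1
ω_s = 0 − (75/21)(1−0) = -25/7
ω_s/ω_r = -25/7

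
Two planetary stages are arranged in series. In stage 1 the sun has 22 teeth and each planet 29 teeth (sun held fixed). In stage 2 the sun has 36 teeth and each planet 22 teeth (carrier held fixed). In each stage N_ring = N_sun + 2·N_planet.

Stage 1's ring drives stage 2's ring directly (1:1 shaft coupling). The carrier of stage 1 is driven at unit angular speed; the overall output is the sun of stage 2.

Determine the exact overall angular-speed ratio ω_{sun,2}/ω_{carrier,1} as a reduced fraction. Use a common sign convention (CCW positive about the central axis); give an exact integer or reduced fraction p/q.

-17/6

Stage 1: N_ring = 22 + 2·29 = 80
Stage 1: 22(ω_s−ω_c) = −80(ω_r−ω_c),  ω_s=0, ω_c=1
Stage 1: ω_r = 1 − (22/80)(0−1) = 51/40
  ⇒ ω_r¹/ω_c¹ = 51/40
Stage 2: N_ring = 36 + 2·22 = 80
Stage 2: 36(ω_s−ω_c) = −80(ω_r−ω_c),  ω_c=0, ω_r=1
Stage 2: ω_s = 0 − (80/36)(1−0) = -20/9
  ⇒ ω_s²/ω_r² = -20/9
Coupling ω_r² = ω_r¹ ⇒ overall = 51/40 × -20/9 = -17/6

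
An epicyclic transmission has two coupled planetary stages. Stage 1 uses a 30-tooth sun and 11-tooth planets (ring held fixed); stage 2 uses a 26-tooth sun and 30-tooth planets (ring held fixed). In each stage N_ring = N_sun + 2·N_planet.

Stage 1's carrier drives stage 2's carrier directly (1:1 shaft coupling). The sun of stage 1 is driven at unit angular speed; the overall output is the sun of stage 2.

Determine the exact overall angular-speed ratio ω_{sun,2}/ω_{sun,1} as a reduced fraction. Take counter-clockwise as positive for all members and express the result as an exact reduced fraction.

Stage 1: N_ring = 30 + 2·11 = 52
Stage 1: 30(ω_s−ω_c) = −52(ω_r−ω_c),  ω_r=0, ω_s=1
Stage 1: 30(1−ω_c) = −52(0−ω_c)  ⇒  82ω_c = 30  ⇒  ω_c = 15/41
  ⇒ ω_c¹/ω_s¹ = 15/41
Stage 2: N_ring = 26 + 2·30 = 86
Stage 2: 26(ω_s−ω_c) = −86(ω_r−ω_c),  ω_r=0, ω_c=1
Stage 2: ω_s = 1 − (86/26)(0−1) = 56/13
  ⇒ ω_s²/ω_c² = 56/13
Coupling ω_c² = ω_c¹ ⇒ overall = 15/41 × 56/13 = 840/533

840/533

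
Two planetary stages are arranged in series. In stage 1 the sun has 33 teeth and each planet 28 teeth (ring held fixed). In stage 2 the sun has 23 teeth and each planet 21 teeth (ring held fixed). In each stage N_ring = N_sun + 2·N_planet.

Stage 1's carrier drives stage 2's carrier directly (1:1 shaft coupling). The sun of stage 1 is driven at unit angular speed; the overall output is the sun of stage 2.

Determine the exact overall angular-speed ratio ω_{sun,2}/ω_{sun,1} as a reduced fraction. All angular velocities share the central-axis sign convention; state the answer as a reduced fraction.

1452/1403

Stage 1: N_ring = 33 + 2·28 = 89
Stage 1: 33(ω_s−ω_c) = −89(ω_r−ω_c),  ω_r=0, ω_s=1
Stage 1: 33(1−ω_c) = −89(0−ω_c)  ⇒  122ω_c = 33  ⇒  ω_c = 33/122
  ⇒ ω_c¹/ω_s¹ = 33/122
Stage 2: N_ring = 23 + 2·21 = 65
Stage 2: 23(ω_s−ω_c) = −65(ω_r−ω_c),  ω_r=0, ω_c=1
Stage 2: ω_s = 1 − (65/23)(0−1) = 88/23
  ⇒ ω_s²/ω_c² = 88/23
Coupling ω_c² = ω_c¹ ⇒ overall = 33/122 × 88/23 = 1452/1403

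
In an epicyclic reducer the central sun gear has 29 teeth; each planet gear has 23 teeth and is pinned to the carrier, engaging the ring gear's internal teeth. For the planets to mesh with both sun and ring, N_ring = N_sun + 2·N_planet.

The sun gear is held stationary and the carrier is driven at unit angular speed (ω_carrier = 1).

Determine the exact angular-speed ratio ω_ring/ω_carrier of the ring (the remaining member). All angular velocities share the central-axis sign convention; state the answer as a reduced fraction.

104/75

N_ring = 29 + 2·23 = 75
29(ω_s−ω_c) = −75(ω_r−ω_c),  ω_s=0, ω_c=1
ω_r = 1 − (29/75)(0−1) = 104/75
ω_r/ω_c = 104/75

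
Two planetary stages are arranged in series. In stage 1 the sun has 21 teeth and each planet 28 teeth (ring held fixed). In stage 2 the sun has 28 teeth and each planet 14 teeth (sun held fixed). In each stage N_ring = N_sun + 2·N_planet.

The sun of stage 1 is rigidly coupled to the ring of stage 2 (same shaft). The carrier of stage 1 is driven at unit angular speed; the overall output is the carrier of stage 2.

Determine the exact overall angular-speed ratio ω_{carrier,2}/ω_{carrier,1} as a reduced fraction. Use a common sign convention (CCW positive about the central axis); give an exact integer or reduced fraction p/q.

Stage 1: N_ring = 21 + 2·28 = 77
Stage 1: 21(ω_s−ω_c) = −77(ω_r−ω_c),  ω_r=0, ω_c=1
Stage 1: ω_s = 1 − (77/21)(0−1) = 14/3
  ⇒ ω_s¹/ω_c¹ = 14/3
Stage 2: N_ring = 28 + 2·14 = 56
Stage 2: 28(ω_s−ω_c) = −56(ω_r−ω_c),  ω_s=0, ω_r=1
Stage 2: 28(0−ω_c) = −56(1−ω_c)  ⇒  84ω_c = 56  ⇒  ω_c = 2/3
  ⇒ ω_c²/ω_r² = 2/3
Coupling ω_r² = ω_s¹ ⇒ overall = 14/3 × 2/3 = 28/9

28/9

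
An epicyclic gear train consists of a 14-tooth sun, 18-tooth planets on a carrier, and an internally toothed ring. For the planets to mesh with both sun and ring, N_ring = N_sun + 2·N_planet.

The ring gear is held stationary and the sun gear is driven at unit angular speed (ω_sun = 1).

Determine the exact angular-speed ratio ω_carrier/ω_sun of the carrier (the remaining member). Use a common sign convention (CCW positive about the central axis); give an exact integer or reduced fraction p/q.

7/32

N_ring = 14 + 2·18 = 50
14(ω_s−ω_c) = −50(ω_r−ω_c),  ω_r=0, ω_s=1
14(1−ω_c) = −50(0−ω_c)  ⇒  64ω_c = 14  ⇒  ω_c = 7/32
ω_c/ω_s = 7/32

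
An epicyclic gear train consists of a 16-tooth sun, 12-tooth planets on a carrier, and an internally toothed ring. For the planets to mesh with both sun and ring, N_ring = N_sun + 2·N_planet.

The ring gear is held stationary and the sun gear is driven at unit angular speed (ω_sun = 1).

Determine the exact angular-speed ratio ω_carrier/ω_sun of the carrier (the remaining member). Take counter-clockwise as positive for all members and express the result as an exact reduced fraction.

N_ring = 16 + 2·12 = 40
16(ω_s−ω_c) = −40(ω_r−ω_c),  ω_r=0, ω_s=1
16(1−ω_c) = −40(0−ω_c)  ⇒  56ω_c = 16  ⇒  ω_c = 2/7
ω_c/ω_s = 2/7

2/7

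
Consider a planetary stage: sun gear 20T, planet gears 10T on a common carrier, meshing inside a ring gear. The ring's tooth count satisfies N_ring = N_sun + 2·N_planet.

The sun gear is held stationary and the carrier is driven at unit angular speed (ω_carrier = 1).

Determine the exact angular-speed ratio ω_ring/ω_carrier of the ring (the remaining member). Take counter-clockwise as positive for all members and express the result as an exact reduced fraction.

N_ring = 20 + 2·10 = 40
20(ω_s−ω_c) = −40(ω_r−ω_c),  ω_s=0, ω_c=1
ω_r = 1 − (20/40)(0−1) = 3/2
ω_r/ω_c = 3/2

3/2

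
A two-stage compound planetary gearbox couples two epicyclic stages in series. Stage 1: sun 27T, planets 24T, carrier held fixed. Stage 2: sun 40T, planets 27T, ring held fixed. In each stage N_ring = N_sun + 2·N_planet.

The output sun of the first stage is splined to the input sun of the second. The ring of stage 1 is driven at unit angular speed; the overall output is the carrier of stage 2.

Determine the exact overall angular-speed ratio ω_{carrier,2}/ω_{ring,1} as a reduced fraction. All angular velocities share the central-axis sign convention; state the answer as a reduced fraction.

Stage 1: N_ring = 27 + 2·24 = 75
Stage 1: 27(ω_s−ω_c) = −75(ω_r−ω_c),  ω_c=0, ω_r=1
Stage 1: ω_s = 0 − (75/27)(1−0) = -25/9
  ⇒ ω_s¹/ω_r¹ = -25/9
Stage 2: N_ring = 40 + 2·27 = 94
Stage 2: 40(ω_s−ω_c) = −94(ω_r−ω_c),  ω_r=0, ω_s=1
Stage 2: 40(1−ω_c) = −94(0−ω_c)  ⇒  134ω_c = 40  ⇒  ω_c = 20/67
  ⇒ ω_c²/ω_s² = 20/67
Coupling ω_s² = ω_s¹ ⇒ overall = -25/9 × 20/67 = -500/603

-500/603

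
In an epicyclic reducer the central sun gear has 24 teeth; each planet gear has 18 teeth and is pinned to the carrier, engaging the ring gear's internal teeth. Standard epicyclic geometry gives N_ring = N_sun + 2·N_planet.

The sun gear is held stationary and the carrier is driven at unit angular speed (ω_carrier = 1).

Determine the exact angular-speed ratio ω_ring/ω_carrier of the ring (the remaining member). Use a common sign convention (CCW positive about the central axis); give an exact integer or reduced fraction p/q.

N_ring = 24 + 2·18 = 60
24(ω_s−ω_c) = −60(ω_r−ω_c),  ω_s=0, ω_c=1
ω_r = 1 − (24/60)(0−1) = 7/5
ω_r/ω_c = 7/5

7/5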